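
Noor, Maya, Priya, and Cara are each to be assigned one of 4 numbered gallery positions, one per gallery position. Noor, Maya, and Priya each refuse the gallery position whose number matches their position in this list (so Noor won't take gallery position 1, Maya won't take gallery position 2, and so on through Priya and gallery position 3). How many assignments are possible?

11

Let Aᵢ (for i ∈ {1, 2, 3}) be the placements that put person i in their forbidden gallery position. Any j of these fix j positions, leaving (4−j)! ways to fill the rest, and there are C(3,j) ways to pick which j.
By inclusion–exclusion, the number of valid placements is Σ_{j=0}^{3} (−1)^j C(3,j)·(4−j)!.
Computing: 24 − 18 + 6 − 1 = 11.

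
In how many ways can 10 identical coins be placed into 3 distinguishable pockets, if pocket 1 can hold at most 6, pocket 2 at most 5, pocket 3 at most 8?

38

Ignoring the caps, the number of non-negative solutions to x_1+…+x_3 = 10 is C(12,2) = 66.
Subtract solutions that violate a single cap (substitute x_i' = x_i − (cap_i+1)): x_1 ≥ 7 gives C(5,2) = 10; x_2 ≥ 6 gives C(6,2) = 15; x_3 ≥ 9 gives C(3,2) = 3. Together 28.
No two caps can be exceeded simultaneously, so the pair terms are all 0.
By inclusion–exclusion the count is 66 − 28 + 0 = 38.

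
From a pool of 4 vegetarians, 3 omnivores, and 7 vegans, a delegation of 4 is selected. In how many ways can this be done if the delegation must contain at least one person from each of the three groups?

462

Total 4-person selections from all 14: C(14,4) = 1001.
Selections missing a whole group: no vegetarians → C(10,4) = 210; no omnivores → C(11,4) = 330; no vegans → C(7,4) = 35.
Add back selections omitting two groups (i.e. drawn from a single group): C(4,4) + C(3,4) + C(7,4) = 36.
By inclusion–exclusion: 1001 − 575 + 36 = 462.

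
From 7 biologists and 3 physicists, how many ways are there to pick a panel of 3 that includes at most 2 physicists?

119

Split by how many physicists are chosen (0 through 2).
Sum: C(3,0)·C(7,3) + C(3,1)·C(7,2) + C(3,2)·C(7,1) = 35 + 63 + 21 = 119.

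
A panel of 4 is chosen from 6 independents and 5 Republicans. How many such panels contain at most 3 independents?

Split by how many independents are chosen (0 through 3).
Sum: C(6,0)·C(5,4) + C(6,1)·C(5,3) + C(6,2)·C(5,2) + C(6,3)·C(5,1) = 5 + 60 + 150 + 100 = 315.

315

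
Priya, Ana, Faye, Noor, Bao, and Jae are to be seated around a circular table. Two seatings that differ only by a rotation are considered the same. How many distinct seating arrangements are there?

Seat Priya anywhere (absorbing the rotational symmetry), then permute the other 5: (5)! = 120.

120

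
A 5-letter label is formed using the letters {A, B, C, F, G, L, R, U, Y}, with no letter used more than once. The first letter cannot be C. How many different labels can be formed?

The first letter has 9−1 = 8 choices (anything except C).
The remaining 4 letters are filled from the other 8 symbols without repetition: 8 × 7 × 6 × 5 = 1680.
Total: 8 × 1680 = 13440.

13440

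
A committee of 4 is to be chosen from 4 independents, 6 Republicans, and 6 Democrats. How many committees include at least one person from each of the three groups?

936

With no constraint there are C(16,4) = 1820 possible selections.
Subtract selections that omit an entire group: no independents → C(12,4) = 495; no Republicans → C(10,4) = 210; no Democrats → C(10,4) = 210.
Add back selections omitting two groups (i.e. drawn from a single group): C(4,4) + C(6,4) + C(6,4) = 31.
By inclusion–exclusion: 1820 − 915 + 31 = 936.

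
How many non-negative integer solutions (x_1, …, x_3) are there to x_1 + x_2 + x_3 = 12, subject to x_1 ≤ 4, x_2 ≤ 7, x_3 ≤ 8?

Without the upper bounds there are C(14,2) = 91 ways to split 12 among 3 variables.
Subtract solutions that violate a single cap (substitute x_i' = x_i − (cap_i+1)): x_1 ≥ 5 gives C(9,2) = 36; x_2 ≥ 8 gives C(6,2) = 15; x_3 ≥ 9 gives C(5,2) = 10. Together 61.
No two caps can be exceeded simultaneously, so the pair terms are all 0.
By inclusion–exclusion the count is 91 − 61 + 0 = 30.

30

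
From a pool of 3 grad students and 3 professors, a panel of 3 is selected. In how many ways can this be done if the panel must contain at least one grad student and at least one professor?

With no constraint there are C(6,3) = 20 possible selections.
Selections missing a whole group: no grad students → C(3,3) = 1; no professors → C(3,3) = 1.
Both groups omitted at once is impossible, so 20 − 2 = 18.

18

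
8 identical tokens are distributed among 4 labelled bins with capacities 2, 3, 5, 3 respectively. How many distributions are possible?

38

Ignoring the caps, the number of non-negative solutions to x_1+…+x_4 = 8 is C(11,3) = 165.
Subtract solutions that violate a single cap (substitute x_i' = x_i − (cap_i+1)): x_1 ≥ 3 gives C(8,3) = 56; x_2 ≥ 4 gives C(7,3) = 35; x_3 ≥ 6 gives C(5,3) = 10; x_4 ≥ 4 gives C(7,3) = 35. Together 136.
Add back pairs where two caps are both exceeded: 4 + 0 + 4 + 0 + 1 + 0 = 9.
By inclusion–exclusion the count is 165 − 136 + 9 = 38.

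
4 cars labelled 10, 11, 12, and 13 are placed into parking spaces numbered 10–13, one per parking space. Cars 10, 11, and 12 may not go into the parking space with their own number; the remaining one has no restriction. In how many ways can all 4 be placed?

Let Aᵢ (for i ∈ {10, 11, 12}) be the placements that put car i in its forbidden parking space. Any j of these fix j positions, leaving (4−j)! ways to fill the rest, and there are C(3,j) ways to pick which j.
By inclusion–exclusion, the number of valid placements is Σ_{j=0}^{3} (−1)^j C(3,j)·(4−j)!.
Computing: 24 − 18 + 6 − 1 = 11.

11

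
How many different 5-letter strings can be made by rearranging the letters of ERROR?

The 5 letters of ERROR have repeats: R appearing 3 times.
Dividing 5! = 120 by 3! = 6 for the repeated letters gives 20.

20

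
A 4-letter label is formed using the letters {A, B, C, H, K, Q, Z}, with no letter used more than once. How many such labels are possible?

840

Choose and order 4 of the 7 symbols: the first letter has 7 options, the next 6, then 5, 4.
7 × 6 × 5 × 4 = 840.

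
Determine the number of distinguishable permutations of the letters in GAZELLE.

1260

Letter multiplicities in GAZELLE: A×1, E×2, G×1, L×2, Z×1.
The number of distinct arrangements is 7!/(2!·2!) = 5040/4 = 1260.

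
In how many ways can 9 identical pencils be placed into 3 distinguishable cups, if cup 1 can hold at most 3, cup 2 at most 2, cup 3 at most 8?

Ignoring the caps, the number of non-negative solutions to x_1+…+x_3 = 9 is C(11,2) = 55.
Subtract solutions that violate a single cap (substitute x_i' = x_i − (cap_i+1)): x_1 ≥ 4 gives C(7,2) = 21; x_2 ≥ 3 gives C(8,2) = 28; x_3 ≥ 9 gives C(2,2) = 1. Together 50.
Add back pairs where two caps are both exceeded: 6 + 0 + 0 = 6.
By inclusion–exclusion the count is 55 − 50 + 6 = 11.

11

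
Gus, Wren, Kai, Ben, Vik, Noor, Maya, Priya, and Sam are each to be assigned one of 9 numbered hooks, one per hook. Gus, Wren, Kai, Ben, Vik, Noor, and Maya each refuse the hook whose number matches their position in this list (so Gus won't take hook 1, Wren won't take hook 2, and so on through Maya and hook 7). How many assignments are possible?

165016

Let Aᵢ (for 1 ≤ i ≤ 7) be the placements that put person i in their forbidden hook. Any j of these fix j positions, leaving (9−j)! ways to fill the rest, and there are C(7,j) ways to pick which j.
By inclusion–exclusion, the number of valid placements is Σ_{j=0}^{7} (−1)^j C(7,j)·(9−j)!.
Computing: 362880 − 282240 + 105840 − 25200 + 4200 − 504 + 42 − 2 = 165016.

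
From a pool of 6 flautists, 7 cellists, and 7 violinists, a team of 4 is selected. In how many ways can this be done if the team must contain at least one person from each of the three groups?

2499

Unrestricted: C(20,4) = 4845 ways to pick any 4 of the 20.
Selections missing a whole group: no flautists → C(14,4) = 1001; no cellists → C(13,4) = 715; no violinists → C(13,4) = 715.
Add back selections omitting two groups (i.e. drawn from a single group): C(6,4) + C(7,4) + C(7,4) = 85.
By inclusion–exclusion: 4845 − 2431 + 85 = 2499.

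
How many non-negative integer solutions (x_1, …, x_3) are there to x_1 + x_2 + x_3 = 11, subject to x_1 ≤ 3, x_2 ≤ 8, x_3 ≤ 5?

18

By stars and bars, unrestricted non-negative solutions to x_1+…+x_3 = 11 number C(11+2,2) = 78.
Subtract solutions that violate a single cap (substitute x_i' = x_i − (cap_i+1)): x_1 ≥ 4 gives C(9,2) = 36; x_2 ≥ 9 gives C(4,2) = 6; x_3 ≥ 6 gives C(7,2) = 21. Together 63.
Add back pairs where two caps are both exceeded: 0 + 3 + 0 = 3.
By inclusion–exclusion the count is 78 − 63 + 3 = 18.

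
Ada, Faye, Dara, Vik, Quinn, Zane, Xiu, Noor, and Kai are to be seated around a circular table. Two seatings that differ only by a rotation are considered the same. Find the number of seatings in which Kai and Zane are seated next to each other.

10080

Glue Kai and Zane into a block (2 internal orders). Seating 8 units around a circle gives (7)! arrangements.
So 2 × (7)! = 2 × 5040 = 10080.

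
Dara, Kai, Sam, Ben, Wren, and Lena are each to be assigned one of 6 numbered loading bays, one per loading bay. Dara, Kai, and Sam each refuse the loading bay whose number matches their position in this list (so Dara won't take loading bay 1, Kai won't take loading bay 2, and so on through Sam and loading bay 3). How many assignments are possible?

Let Aᵢ (for i ∈ {1, 2, 3}) be the placements that put person i in their forbidden loading bay. Any j of these fix j positions, leaving (6−j)! ways to fill the rest, and there are C(3,j) ways to pick which j.
By inclusion–exclusion, the number of valid placements is Σ_{j=0}^{3} (−1)^j C(3,j)·(6−j)!.
Computing: 720 − 360 + 72 − 6 = 426.

426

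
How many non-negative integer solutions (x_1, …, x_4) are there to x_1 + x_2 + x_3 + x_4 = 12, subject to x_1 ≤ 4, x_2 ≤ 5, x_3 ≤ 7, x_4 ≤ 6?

165

Ignoring the caps, the number of non-negative solutions to x_1+…+x_4 = 12 is C(15,3) = 455.
Subtract solutions that violate a single cap (substitute x_i' = x_i − (cap_i+1)): x_1 ≥ 5 gives C(10,3) = 120; x_2 ≥ 6 gives C(9,3) = 84; x_3 ≥ 8 gives C(7,3) = 35; x_4 ≥ 7 gives C(8,3) = 56. Together 295.
Add back pairs where two caps are both exceeded: 4 + 0 + 1 + 0 + 0 + 0 = 5.
By inclusion–exclusion the count is 455 − 295 + 5 = 165.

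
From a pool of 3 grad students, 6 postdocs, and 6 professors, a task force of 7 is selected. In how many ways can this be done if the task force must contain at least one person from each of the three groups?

5571

Total 7-person selections from all 15: C(15,7) = 6435.
Selections missing a whole group: no grad students → C(12,7) = 792; no postdocs → C(9,7) = 36; no professors → C(9,7) = 36.
Add back selections omitting two groups (i.e. drawn from a single group): C(3,7) + C(6,7) + C(6,7) = 0.
By inclusion–exclusion: 6435 − 864 + 0 = 5571.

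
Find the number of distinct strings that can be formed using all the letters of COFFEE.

The 6 letters of COFFEE have repeats: E appearing twice and F appearing twice.
So there are 6! / (2!·2!) = 180 distinguishable arrangements.

180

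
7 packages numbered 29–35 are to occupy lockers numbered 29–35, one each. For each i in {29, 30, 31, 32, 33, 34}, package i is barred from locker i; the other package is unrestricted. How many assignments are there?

Let Aᵢ (for 29 ≤ i ≤ 34) be the placements that put package i in its forbidden locker. Any j of these fix j positions, leaving (7−j)! ways to fill the rest, and there are C(6,j) ways to pick which j.
By inclusion–exclusion, the number of valid placements is Σ_{j=0}^{6} (−1)^j C(6,j)·(7−j)!.
Computing: 5040 − 4320 + 1800 − 480 + 90 − 12 + 1 = 2119.

2119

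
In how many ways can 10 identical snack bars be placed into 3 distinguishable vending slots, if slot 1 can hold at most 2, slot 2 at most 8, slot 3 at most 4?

12

Ignoring the caps, the number of non-negative solutions to x_1+…+x_3 = 10 is C(12,2) = 66.
Subtract solutions that violate a single cap (substitute x_i' = x_i − (cap_i+1)): x_1 ≥ 3 gives C(9,2) = 36; x_2 ≥ 9 gives C(3,2) = 3; x_3 ≥ 5 gives C(7,2) = 21. Together 60.
Add back pairs where two caps are both exceeded: 0 + 6 + 0 = 6.
By inclusion–exclusion the count is 66 − 60 + 6 = 12.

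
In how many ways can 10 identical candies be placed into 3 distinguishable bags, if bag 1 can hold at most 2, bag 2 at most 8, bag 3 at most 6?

18

By stars and bars, unrestricted non-negative solutions to x_1+…+x_3 = 10 number C(10+2,2) = 66.
Subtract solutions that violate a single cap (substitute x_i' = x_i − (cap_i+1)): x_1 ≥ 3 gives C(9,2) = 36; x_2 ≥ 9 gives C(3,2) = 3; x_3 ≥ 7 gives C(5,2) = 10. Together 49.
Add back pairs where two caps are both exceeded: 0 + 1 + 0 = 1.
By inclusion–exclusion the count is 66 − 49 + 1 = 18.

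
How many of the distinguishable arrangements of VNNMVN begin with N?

30

With the first slot taken by N, it remains to arrange the other 5 letters (VNMVN).
Those 5 letters have N appearing twice and V appearing twice, giving (5)!/(2!·2!) = 30.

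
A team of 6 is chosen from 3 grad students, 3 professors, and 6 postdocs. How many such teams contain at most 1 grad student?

462

Split by how many grad students are chosen (0 through 1).
Sum: C(3,0)·C(9,6) + C(3,1)·C(9,5) = 84 + 378 = 462.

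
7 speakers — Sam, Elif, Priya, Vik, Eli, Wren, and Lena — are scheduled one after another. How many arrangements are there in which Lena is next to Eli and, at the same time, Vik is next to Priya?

480

Treat {Lena,Eli} as one block (2 orders) and {Vik,Priya} as another (2 orders).
That leaves 5 units to arrange: 2 × 2 × 5! = 4 × 120 = 480.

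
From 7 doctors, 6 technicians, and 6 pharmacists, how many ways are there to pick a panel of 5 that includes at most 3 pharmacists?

11427

Split by how many pharmacists are chosen (0 through 3).
Sum: C(6,0)·C(13,5) + C(6,1)·C(13,4) + C(6,2)·C(13,3) + C(6,3)·C(13,2) = 1287 + 4290 + 4290 + 1560 = 11427.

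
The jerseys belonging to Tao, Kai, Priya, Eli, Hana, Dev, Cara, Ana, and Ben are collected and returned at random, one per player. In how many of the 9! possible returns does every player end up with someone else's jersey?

133496

Let Aᵢ be the assignments in which player i gets their old jersey. We want the size of the complement of A₁∪…∪A_9.
By inclusion–exclusion this is Σ_{j=0}^{9} (−1)^j C(9,j)·(9−j)!.
Computing: 362880 − 362880 + 181440 − 60480 + 15120 − 3024 + 504 − 72 + 9 − 1 = 133496.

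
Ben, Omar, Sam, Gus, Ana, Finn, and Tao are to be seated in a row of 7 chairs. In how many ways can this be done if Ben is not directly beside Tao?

3600

There are 7! = 5040 arrangements in all. If Ben and Tao are adjacent, merging them into one block gives 2·(6)! = 1440 arrangements.
Complementary counting: 5040 − 1440 = 3600.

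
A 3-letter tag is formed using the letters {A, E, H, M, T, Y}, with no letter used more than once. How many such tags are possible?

120

Choose and order 3 of the 6 symbols: the first letter has 6 options, the next 5, then 4.
6 × 5 × 4 = 120.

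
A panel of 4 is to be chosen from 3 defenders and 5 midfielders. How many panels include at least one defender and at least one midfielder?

65

With no constraint there are C(8,4) = 70 possible selections.
Selections missing a whole group: no defenders → C(5,4) = 5; no midfielders → C(3,4) = 0.
Both groups omitted at once is impossible, so 70 − 5 = 65.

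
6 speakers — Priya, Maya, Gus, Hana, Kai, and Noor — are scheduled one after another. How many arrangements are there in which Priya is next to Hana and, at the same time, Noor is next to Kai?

96

Treat {Priya,Hana} as one block (2 orders) and {Noor,Kai} as another (2 orders).
That leaves 4 units to arrange: 2 × 2 × 4! = 4 × 24 = 96.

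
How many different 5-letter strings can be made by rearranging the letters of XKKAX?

Letter multiplicities in XKKAX: A×1, K×2, X×2.
So there are 5! / (2!·2!) = 30 distinguishable arrangements.

30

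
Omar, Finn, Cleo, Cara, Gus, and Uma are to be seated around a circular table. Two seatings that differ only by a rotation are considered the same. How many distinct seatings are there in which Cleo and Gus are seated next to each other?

48

Treat {Cleo, Gus} as one unit (2 internal orders) and seat the resulting 5 units around the table: (4)! circular arrangements.
So 2 × (4)! = 2 × 24 = 48.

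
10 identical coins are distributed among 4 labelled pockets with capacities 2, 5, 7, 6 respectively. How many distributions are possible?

106

Ignoring the caps, the number of non-negative solutions to x_1+…+x_4 = 10 is C(13,3) = 286.
Subtract solutions that violate a single cap (substitute x_i' = x_i − (cap_i+1)): x_1 ≥ 3 gives C(10,3) = 120; x_2 ≥ 6 gives C(7,3) = 35; x_3 ≥ 8 gives C(5,3) = 10; x_4 ≥ 7 gives C(6,3) = 20. Together 185.
Add back pairs where two caps are both exceeded: 4 + 0 + 1 + 0 + 0 + 0 = 5.
By inclusion–exclusion the count is 286 − 185 + 5 = 106.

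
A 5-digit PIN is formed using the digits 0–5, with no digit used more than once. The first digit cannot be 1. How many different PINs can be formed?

600

The first digit has 6−1 = 5 choices (anything except 1).
The remaining 4 digits are filled from the other 5 symbols without repetition: 5 × 4 × 3 × 2 = 120.
Total: 5 × 120 = 600.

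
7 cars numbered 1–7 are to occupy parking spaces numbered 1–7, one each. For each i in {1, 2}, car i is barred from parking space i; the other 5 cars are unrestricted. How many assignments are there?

Let Aᵢ (for i ∈ {1, 2}) be the placements that put car i in its forbidden parking space. Any j of these fix j positions, leaving (7−j)! ways to fill the rest, and there are C(2,j) ways to pick which j.
By inclusion–exclusion, the number of valid placements is Σ_{j=0}^{2} (−1)^j C(2,j)·(7−j)!.
Computing: 5040 − 1440 + 120 = 3720.

3720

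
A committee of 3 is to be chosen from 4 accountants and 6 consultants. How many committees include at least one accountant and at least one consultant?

96

Unrestricted: C(10,3) = 120 ways to pick any 3 of the 10.
Subtract selections that omit an entire group: no accountants → C(6,3) = 20; no consultants → C(4,3) = 4.
Both groups omitted at once is impossible, so 120 − 24 = 96.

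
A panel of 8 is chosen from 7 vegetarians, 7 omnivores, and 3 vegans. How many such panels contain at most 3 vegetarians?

14115

Split by how many vegetarians are chosen (0 through 3).
Sum: C(7,0)·C(10,8) + C(7,1)·C(10,7) + C(7,2)·C(10,6) + C(7,3)·C(10,5) = 45 + 840 + 4410 + 8820 = 14115.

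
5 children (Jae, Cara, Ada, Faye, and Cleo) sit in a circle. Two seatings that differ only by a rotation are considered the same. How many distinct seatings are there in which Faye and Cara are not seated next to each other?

Without the restriction there are (4)! = 24 seatings.
Seatings with Faye beside Cara: treat them as a block with 2 internal orders, giving 2 × (3)! = 12.
Subtracting, 24 − 12 = 12.

12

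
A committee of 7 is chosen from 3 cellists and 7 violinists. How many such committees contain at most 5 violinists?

98

Split by how many violinists are chosen (0 through 5).
Sum: C(7,0)·C(3,7) + C(7,1)·C(3,6) + C(7,2)·C(3,5) + C(7,3)·C(3,4) + C(7,4)·C(3,3) + C(7,5)·C(3,2) = 0 + 0 + 0 + 0 + 35 + 63 = 98.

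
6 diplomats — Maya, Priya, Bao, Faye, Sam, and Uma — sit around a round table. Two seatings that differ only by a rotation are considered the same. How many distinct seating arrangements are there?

Seat Maya anywhere (absorbing the rotational symmetry), then permute the other 5: (5)! = 120.

120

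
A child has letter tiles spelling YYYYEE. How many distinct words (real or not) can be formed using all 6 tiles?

The 6 letters of YYYYEE have repeats: E appearing twice and Y appearing 4 times.
Dividing 6! = 720 by 4!·2! = 48 for the repeated letters gives 15.

15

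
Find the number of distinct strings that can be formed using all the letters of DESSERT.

1260

The 7 letters of DESSERT have repeats: E appearing twice and S appearing twice.
So there are 7! / (2!·2!) = 1260 distinguishable arrangements.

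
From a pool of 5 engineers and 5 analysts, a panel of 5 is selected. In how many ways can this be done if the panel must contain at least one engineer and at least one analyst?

With no constraint there are C(10,5) = 252 possible selections.
Selections missing a whole group: no engineers → C(5,5) = 1; no analysts → C(5,5) = 1.
Both groups omitted at once is impossible, so 252 − 2 = 250.

250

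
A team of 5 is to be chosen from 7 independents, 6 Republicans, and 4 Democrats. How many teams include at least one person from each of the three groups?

4214

Unrestricted: C(17,5) = 6188 ways to pick any 5 of the 17.
Selections missing a whole group: no independents → C(10,5) = 252; no Republicans → C(11,5) = 462; no Democrats → C(13,5) = 1287.
Add back selections omitting two groups (i.e. drawn from a single group): C(7,5) + C(6,5) + C(4,5) = 27.
By inclusion–exclusion: 6188 − 2001 + 27 = 4214.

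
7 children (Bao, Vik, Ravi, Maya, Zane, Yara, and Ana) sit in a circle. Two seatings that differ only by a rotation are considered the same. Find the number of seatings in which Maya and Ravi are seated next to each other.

Glue Maya and Ravi into a block (2 internal orders). Seating 6 units around a circle gives (5)! arrangements.
So 2 × (5)! = 2 × 120 = 240.

240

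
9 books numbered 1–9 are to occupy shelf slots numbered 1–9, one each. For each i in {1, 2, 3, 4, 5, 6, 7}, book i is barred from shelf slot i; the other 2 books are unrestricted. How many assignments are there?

Let Aᵢ (for 1 ≤ i ≤ 7) be the placements that put book i in its forbidden shelf slot. Any j of these fix j positions, leaving (9−j)! ways to fill the rest, and there are C(7,j) ways to pick which j.
By inclusion–exclusion, the number of valid placements is Σ_{j=0}^{7} (−1)^j C(7,j)·(9−j)!.
Computing: 362880 − 282240 + 105840 − 25200 + 4200 − 504 + 42 − 2 = 165016.

165016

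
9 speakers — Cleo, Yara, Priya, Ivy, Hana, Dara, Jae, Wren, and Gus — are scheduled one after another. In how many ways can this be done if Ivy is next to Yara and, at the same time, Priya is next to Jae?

Treat {Ivy,Yara} as one block (2 orders) and {Priya,Jae} as another (2 orders).
That leaves 7 units to arrange: 2 × 2 × 7! = 4 × 5040 = 20160.

20160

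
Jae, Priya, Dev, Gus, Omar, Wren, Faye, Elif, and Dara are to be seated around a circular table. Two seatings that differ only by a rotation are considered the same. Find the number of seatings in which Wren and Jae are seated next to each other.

Treat {Wren, Jae} as one unit (2 internal orders) and seat the resulting 8 units around the table: (7)! circular arrangements.
So 2 × (7)! = 2 × 5040 = 10080.

10080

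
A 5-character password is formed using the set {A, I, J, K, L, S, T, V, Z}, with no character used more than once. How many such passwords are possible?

With no repetition, fill the 5 characters in order: 9 choices, then 8, down to 5.
9 × 8 × 7 × 6 × 5 = 15120.

15120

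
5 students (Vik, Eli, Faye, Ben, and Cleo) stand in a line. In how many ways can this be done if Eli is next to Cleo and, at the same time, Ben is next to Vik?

Treat {Eli,Cleo} as one block (2 orders) and {Ben,Vik} as another (2 orders).
That leaves 3 units to arrange: 2 × 2 × 3! = 4 × 6 = 24.

24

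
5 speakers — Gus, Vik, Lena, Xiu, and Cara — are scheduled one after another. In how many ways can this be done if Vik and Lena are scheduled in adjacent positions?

Treat {Vik, Lena} as a single unit. There are 4 units to order, and the pair itself can be ordered 2 ways.
That gives 2 × 4! = 2 × 24 = 48.

48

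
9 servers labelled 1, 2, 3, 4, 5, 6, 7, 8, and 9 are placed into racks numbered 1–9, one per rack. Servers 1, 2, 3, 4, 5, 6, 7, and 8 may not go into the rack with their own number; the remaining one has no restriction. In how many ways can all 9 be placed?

Let Aᵢ (for 1 ≤ i ≤ 8) be the placements that put server i in its forbidden rack. Any j of these fix j positions, leaving (9−j)! ways to fill the rest, and there are C(8,j) ways to pick which j.
By inclusion–exclusion, the number of valid placements is Σ_{j=0}^{8} (−1)^j C(8,j)·(9−j)!.
Computing: 362880 − 322560 + 141120 − 40320 + 8400 − 1344 + 168 − 16 + 1 = 148329.

148329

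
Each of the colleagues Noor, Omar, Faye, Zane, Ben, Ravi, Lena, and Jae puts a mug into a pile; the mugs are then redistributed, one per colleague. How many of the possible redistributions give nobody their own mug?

This is the derangement count D_8: permutations of 8 items with no fixed point.
By inclusion–exclusion this is Σ_{j=0}^{8} (−1)^j C(8,j)·(8−j)!.
Computing: 40320 − 40320 + 20160 − 6720 + 1680 − 336 + 56 − 8 + 1 = 14833.

14833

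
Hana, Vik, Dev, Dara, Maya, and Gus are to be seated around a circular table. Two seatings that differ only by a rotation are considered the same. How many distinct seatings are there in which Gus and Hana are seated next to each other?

Treat {Gus, Hana} as one unit (2 internal orders) and seat the resulting 5 units around the table: (4)! circular arrangements.
So 2 × (4)! = 2 × 24 = 48.

48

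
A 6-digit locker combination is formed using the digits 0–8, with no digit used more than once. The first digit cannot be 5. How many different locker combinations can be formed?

53760

The first digit has 9−1 = 8 choices (anything except 5).
The remaining 5 digits are filled from the other 8 symbols without repetition: 8 × 7 × 6 × 5 × 4 = 6720.
Total: 8 × 6720 = 53760.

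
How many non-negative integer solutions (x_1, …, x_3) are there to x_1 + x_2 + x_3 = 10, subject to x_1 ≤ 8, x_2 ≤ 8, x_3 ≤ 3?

By stars and bars, unrestricted non-negative solutions to x_1+…+x_3 = 10 number C(10+2,2) = 66.
Subtract solutions that violate a single cap (substitute x_i' = x_i − (cap_i+1)): x_1 ≥ 9 gives C(3,2) = 3; x_2 ≥ 9 gives C(3,2) = 3; x_3 ≥ 4 gives C(8,2) = 28. Together 34.
No two caps can be exceeded simultaneously, so the pair terms are all 0.
By inclusion–exclusion the count is 66 − 34 + 0 = 32.

32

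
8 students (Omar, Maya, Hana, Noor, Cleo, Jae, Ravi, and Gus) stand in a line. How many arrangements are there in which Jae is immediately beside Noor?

Glue Jae and Noor into one block (2 internal orders), leaving 7 units to arrange in a row.
That gives 2 × 7! = 2 × 5040 = 10080.

10080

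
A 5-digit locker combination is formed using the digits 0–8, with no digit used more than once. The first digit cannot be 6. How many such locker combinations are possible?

The first digit has 9−1 = 8 choices (anything except 6).
The remaining 4 digits are filled from the other 8 symbols without repetition: 8 × 7 × 6 × 5 = 1680.
Total: 8 × 1680 = 13440.

13440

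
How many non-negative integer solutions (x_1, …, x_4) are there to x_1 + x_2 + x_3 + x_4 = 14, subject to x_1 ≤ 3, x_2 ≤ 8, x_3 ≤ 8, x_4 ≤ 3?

96

By stars and bars, unrestricted non-negative solutions to x_1+…+x_4 = 14 number C(14+3,3) = 680.
Subtract solutions that violate a single cap (substitute x_i' = x_i − (cap_i+1)): x_1 ≥ 4 gives C(13,3) = 286; x_2 ≥ 9 gives C(8,3) = 56; x_3 ≥ 9 gives C(8,3) = 56; x_4 ≥ 4 gives C(13,3) = 286. Together 684.
Add back pairs where two caps are both exceeded: 4 + 4 + 84 + 0 + 4 + 4 = 100.
By inclusion–exclusion the count is 680 − 684 + 100 = 96.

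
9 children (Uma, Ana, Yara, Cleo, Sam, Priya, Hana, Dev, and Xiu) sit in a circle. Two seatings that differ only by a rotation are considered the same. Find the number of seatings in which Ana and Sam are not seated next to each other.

Without the restriction there are (8)! = 40320 seatings.
Seatings with Ana beside Sam: treat them as a block with 2 internal orders, giving 2 × (7)! = 10080.
Subtracting, 40320 − 10080 = 30240.

30240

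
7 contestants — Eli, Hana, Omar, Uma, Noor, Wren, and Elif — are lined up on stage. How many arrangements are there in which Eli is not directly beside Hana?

There are 7! = 5040 arrangements in all. If Eli and Hana are adjacent, merging them into one block gives 2·(6)! = 1440 arrangements.
Complementary counting: 5040 − 1440 = 3600.

3600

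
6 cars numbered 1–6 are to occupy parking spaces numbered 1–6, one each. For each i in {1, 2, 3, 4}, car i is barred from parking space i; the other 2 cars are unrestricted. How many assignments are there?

362

Let Aᵢ (for 1 ≤ i ≤ 4) be the placements that put car i in its forbidden parking space. Any j of these fix j positions, leaving (6−j)! ways to fill the rest, and there are C(4,j) ways to pick which j.
By inclusion–exclusion, the number of valid placements is Σ_{j=0}^{4} (−1)^j C(4,j)·(6−j)!.
Computing: 720 − 480 + 144 − 24 + 2 = 362.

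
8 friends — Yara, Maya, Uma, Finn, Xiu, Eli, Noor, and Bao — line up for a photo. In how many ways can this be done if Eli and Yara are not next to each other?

30240

Of the 8! = 40320 arrangements, those with Eli and Yara adjacent number 2 × 7! = 10080 (treat the pair as a block with 2 internal orders).
So 40320 − 10080 = 30240 arrangements keep them apart.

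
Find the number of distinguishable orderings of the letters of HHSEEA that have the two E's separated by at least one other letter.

120

There are 6!/(2!·2!) = 180 arrangements of HHSEEA in total.
Arrangements with the E's together: treat EE as one letter, giving (5)!/(2!) = 60.
Subtracting, 180 − 60 = 120 arrangements keep the E's apart.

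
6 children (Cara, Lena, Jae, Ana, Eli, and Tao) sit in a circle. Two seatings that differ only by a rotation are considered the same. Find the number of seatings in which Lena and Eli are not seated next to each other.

Without the restriction there are (5)! = 120 seatings.
Those with Lena next to Eli: fuse the pair into one unit and seat 5 units around a circle — 2·(4)! = 48.
Subtracting, 120 − 48 = 72.

72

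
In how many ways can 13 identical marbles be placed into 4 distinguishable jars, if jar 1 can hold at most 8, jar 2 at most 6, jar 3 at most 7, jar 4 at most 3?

180

Without the upper bounds there are C(16,3) = 560 ways to split 13 among 4 jars.
Subtract solutions that violate a single cap (substitute x_i' = x_i − (cap_i+1)): x_1 ≥ 9 gives C(7,3) = 35; x_2 ≥ 7 gives C(9,3) = 84; x_3 ≥ 8 gives C(8,3) = 56; x_4 ≥ 4 gives C(12,3) = 220. Together 395.
Add back pairs where two caps are both exceeded: 0 + 0 + 1 + 0 + 10 + 4 = 15.
By inclusion–exclusion the count is 560 − 395 + 15 = 180.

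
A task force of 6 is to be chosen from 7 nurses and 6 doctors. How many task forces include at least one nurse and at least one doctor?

With no constraint there are C(13,6) = 1716 possible selections.
Subtract selections that omit an entire group: no nurses → C(6,6) = 1; no doctors → C(7,6) = 7.
Both groups omitted at once is impossible, so 1716 − 8 = 1708.

1708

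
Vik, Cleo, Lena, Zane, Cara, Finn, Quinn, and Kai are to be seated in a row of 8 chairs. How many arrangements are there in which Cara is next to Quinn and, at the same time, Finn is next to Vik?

2880

Treat {Cara,Quinn} as one block (2 orders) and {Finn,Vik} as another (2 orders).
That leaves 6 units to arrange: 2 × 2 × 6! = 4 × 720 = 2880.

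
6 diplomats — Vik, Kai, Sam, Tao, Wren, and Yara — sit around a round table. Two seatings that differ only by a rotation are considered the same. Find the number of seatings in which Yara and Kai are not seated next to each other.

All circular seatings of 6 people number (5)! = 120.
Those with Yara next to Kai: fuse the pair into one unit and seat 5 units around a circle — 2·(4)! = 48.
Subtracting, 120 − 48 = 72.

72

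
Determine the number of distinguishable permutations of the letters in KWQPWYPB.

10080

The 8 letters of KWQPWYPB have repeats: P appearing twice and W appearing twice.
The number of distinct arrangements is 8!/(2!·2!) = 40320/4 = 10080.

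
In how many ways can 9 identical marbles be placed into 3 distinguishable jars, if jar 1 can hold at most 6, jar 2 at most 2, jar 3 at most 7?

18

Ignoring the caps, the number of non-negative solutions to x_1+…+x_3 = 9 is C(11,2) = 55.
Subtract solutions that violate a single cap (substitute x_i' = x_i − (cap_i+1)): x_1 ≥ 7 gives C(4,2) = 6; x_2 ≥ 3 gives C(8,2) = 28; x_3 ≥ 8 gives C(3,2) = 3. Together 37.
No two caps can be exceeded simultaneously, so the pair terms are all 0.
By inclusion–exclusion the count is 55 − 37 + 0 = 18.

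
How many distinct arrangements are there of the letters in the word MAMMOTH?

Letter multiplicities in MAMMOTH: A×1, H×1, M×3, O×1, T×1.
So there are 7! / (3!) = 840 distinguishable arrangements.

840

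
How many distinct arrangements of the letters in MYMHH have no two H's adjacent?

Total arrangements of MYMHH: 5!/(2!·2!) = 30.
If the two H's are adjacent, glue them into one block, leaving 4 items to arrange: (4)!/(2!) = 12 ways.
Hence 30 − 12 = 18.

18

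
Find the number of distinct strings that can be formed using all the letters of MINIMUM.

420

Letter multiplicities in MINIMUM: I×2, M×3, N×1, U×1.
The number of distinct arrangements is 7!/(3!·2!) = 5040/12 = 420.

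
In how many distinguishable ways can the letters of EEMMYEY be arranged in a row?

EEMMYEY has 7 letters with E appearing 3 times, M appearing twice, and Y appearing twice.
Dividing 7! = 5040 by 3!·2!·2! = 24 for the repeated letters gives 210.

210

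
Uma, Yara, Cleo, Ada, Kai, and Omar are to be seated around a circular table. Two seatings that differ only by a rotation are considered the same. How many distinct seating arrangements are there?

120

Fix one person's seat to break rotational symmetry; the remaining 5 people can be arranged in (5)! = 120 ways.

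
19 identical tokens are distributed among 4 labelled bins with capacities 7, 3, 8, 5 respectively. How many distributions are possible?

Ignoring the caps, the number of non-negative solutions to x_1+…+x_4 = 19 is C(22,3) = 1540.
Subtract solutions that violate a single cap (substitute x_i' = x_i − (cap_i+1)): x_1 ≥ 8 gives C(14,3) = 364; x_2 ≥ 4 gives C(18,3) = 816; x_3 ≥ 9 gives C(13,3) = 286; x_4 ≥ 6 gives C(16,3) = 560. Together 2026.
Add back pairs where two caps are both exceeded: 120 + 10 + 56 + 84 + 220 + 35 = 525.
Subtract triples: 0 + 4 + 0 + 1 = 5.
By inclusion–exclusion the count is 1540 − 2026 + 525 − 5 = 34.

34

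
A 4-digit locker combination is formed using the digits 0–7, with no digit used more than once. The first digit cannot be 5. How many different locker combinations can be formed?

1470

The first digit has 8−1 = 7 choices (anything except 5).
The remaining 3 digits are filled from the other 7 symbols without repetition: 7 × 6 × 5 = 210.
Total: 7 × 210 = 1470.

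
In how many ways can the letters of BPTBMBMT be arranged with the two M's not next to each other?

Total arrangements of BPTBMBMT: 8!/(3!·2!·2!) = 1680.
If the two M's are adjacent, glue them into one block, leaving 7 items to arrange: (7)!/(3!·2!) = 420 ways.
Hence 1680 − 420 = 1260.

1260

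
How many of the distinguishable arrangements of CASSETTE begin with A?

630

Fix A in the first position and arrange the remaining 7 letters.
Those 7 letters have E appearing twice, S appearing twice, and T appearing twice, giving (7)!/(2!·2!·2!) = 630.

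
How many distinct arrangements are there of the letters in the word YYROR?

Letter multiplicities in YYROR: O×1, R×2, Y×2.
Dividing 5! = 120 by 2!·2! = 4 for the repeated letters gives 30.

30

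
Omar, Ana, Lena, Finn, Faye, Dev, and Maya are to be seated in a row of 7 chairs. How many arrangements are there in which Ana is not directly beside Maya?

3600

There are 7! = 5040 arrangements in all. If Ana and Maya are adjacent, merging them into one block gives 2·(6)! = 1440 arrangements.
Complementary counting: 5040 − 1440 = 3600.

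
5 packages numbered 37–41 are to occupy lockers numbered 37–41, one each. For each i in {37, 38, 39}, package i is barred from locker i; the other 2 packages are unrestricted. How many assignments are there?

Let Aᵢ (for i ∈ {37, 38, 39}) be the placements that put package i in its forbidden locker. Any j of these fix j positions, leaving (5−j)! ways to fill the rest, and there are C(3,j) ways to pick which j.
By inclusion–exclusion, the number of valid placements is Σ_{j=0}^{3} (−1)^j C(3,j)·(5−j)!.
Computing: 120 − 72 + 18 − 2 = 64.

64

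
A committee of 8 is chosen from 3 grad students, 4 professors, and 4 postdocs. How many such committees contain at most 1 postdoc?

4

Split by how many postdocs are chosen (0 through 1).
Sum: C(4,0)·C(7,8) + C(4,1)·C(7,7) = 0 + 4 = 4.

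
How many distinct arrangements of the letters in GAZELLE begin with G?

180

With the first slot taken by G, it remains to arrange the other 6 letters (AZELLE).
Those 6 letters have E appearing twice and L appearing twice, giving (6)!/(2!·2!) = 180.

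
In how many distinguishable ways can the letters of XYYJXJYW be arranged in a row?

XYYJXJYW has 8 letters with J appearing twice, X appearing twice, and Y appearing 3 times.
The number of distinct arrangements is 8!/(3!·2!·2!) = 40320/24 = 1680.

1680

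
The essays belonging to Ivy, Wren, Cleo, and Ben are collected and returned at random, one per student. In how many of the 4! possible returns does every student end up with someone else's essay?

Count assignments avoiding every fixed point. For any j of the 4 students fixed to their own essay, the other 4−j can be arranged in (4−j)! ways.
By inclusion–exclusion this is Σ_{j=0}^{4} (−1)^j C(4,j)·(4−j)!.
Computing: 24 − 24 + 12 − 4 + 1 = 9.

9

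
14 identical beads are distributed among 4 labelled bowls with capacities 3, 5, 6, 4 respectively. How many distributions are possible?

34

By stars and bars, unrestricted non-negative solutions to x_1+…+x_4 = 14 number C(14+3,3) = 680.
Subtract solutions that violate a single cap (substitute x_i' = x_i − (cap_i+1)): x_1 ≥ 4 gives C(13,3) = 286; x_2 ≥ 6 gives C(11,3) = 165; x_3 ≥ 7 gives C(10,3) = 120; x_4 ≥ 5 gives C(12,3) = 220. Together 791.
Add back pairs where two caps are both exceeded: 35 + 20 + 56 + 4 + 20 + 10 = 145.
By inclusion–exclusion the count is 680 − 791 + 145 = 34.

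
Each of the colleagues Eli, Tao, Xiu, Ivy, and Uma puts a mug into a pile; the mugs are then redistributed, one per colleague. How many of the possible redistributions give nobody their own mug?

Count assignments avoiding every fixed point. For any j of the 5 colleagues fixed to their own mug, the other 5−j can be arranged in (5−j)! ways.
By inclusion–exclusion this is Σ_{j=0}^{5} (−1)^j C(5,j)·(5−j)!.
Computing: 120 − 120 + 60 − 20 + 5 − 1 = 44.

44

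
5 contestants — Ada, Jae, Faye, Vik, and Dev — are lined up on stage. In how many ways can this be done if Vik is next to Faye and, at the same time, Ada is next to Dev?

24

Treat {Vik,Faye} as one block (2 orders) and {Ada,Dev} as another (2 orders).
That leaves 3 units to arrange: 2 × 2 × 3! = 4 × 6 = 24.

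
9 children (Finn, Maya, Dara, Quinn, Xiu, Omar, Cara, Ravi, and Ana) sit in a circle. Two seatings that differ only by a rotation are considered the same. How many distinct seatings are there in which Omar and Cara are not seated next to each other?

Without the restriction there are (8)! = 40320 seatings.
Those with Omar next to Cara: fuse the pair into one unit and seat 8 units around a circle — 2·(7)! = 10080.
Subtracting, 40320 − 10080 = 30240.

30240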